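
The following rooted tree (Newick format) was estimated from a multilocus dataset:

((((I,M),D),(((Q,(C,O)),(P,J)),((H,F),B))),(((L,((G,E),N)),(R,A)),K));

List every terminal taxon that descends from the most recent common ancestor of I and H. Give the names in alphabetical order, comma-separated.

B, C, D, F, H, I, J, M, O, P, Q

Tracing I: it sits inside (I,M).
Tracing H: it sits inside (H,F).
The smallest clade enclosing both is (((I,M),D),(((Q,(C,O)),(P,J)),((H,F),B))); the answer is its 11 terminal taxa in alphabetical order.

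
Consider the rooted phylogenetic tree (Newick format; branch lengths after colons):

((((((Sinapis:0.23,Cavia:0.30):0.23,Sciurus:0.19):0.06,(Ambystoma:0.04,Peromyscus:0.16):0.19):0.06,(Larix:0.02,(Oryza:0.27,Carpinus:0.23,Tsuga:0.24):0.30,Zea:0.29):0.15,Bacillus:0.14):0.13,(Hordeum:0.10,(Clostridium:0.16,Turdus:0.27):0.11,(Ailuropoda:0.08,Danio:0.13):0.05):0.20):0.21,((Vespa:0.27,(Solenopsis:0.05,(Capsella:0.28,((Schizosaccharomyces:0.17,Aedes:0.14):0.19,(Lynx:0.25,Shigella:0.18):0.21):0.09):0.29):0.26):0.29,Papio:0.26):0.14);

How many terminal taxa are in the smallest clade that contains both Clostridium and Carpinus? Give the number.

The MRCA of Clostridium and Carpinus is the node subtending (((((Sinapis,Cavia),Sciurus),(Ambystoma,Peromyscus)),(Larix,(Oryza,Carpinus,Tsuga),Zea),Bacillus),(Hordeum,(Clostridium,Turdus),(Ailuropoda,Danio))).
That clade contains 16 terminal taxa: Ailuropoda, Ambystoma, Bacillus, Carpinus, Cavia, Clostridium, Danio, Hordeum, Larix, Oryza, Peromyscus, Sciurus, Sinapis, Tsuga, Turdus, Zea.

16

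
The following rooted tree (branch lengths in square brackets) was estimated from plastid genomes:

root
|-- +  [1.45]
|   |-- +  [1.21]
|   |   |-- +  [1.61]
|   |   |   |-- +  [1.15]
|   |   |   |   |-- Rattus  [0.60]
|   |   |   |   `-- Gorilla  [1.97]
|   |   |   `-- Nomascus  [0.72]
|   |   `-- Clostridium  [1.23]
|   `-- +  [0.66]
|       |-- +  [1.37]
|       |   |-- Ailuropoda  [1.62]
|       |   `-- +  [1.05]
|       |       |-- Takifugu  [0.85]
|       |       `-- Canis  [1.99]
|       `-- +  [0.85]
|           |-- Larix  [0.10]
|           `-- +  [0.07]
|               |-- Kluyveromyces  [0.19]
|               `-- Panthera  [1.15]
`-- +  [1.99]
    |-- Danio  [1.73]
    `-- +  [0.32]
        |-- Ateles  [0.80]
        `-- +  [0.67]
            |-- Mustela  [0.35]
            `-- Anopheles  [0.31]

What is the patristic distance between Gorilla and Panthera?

8.67

The path runs Gorilla → … → MRCA → … → Panthera; the MRCA is the node subtending ((((Rattus,Gorilla),Nomascus),Clostridium),((Ailuropoda,(Takifugu,Canis)),(Larix,(Kluyveromyces,Panthera)))).
Branch lengths along that path: 1.97 + 1.15 + 1.61 + 1.21 + 0.66 + 0.85 + 0.07 + 1.15 = 8.67.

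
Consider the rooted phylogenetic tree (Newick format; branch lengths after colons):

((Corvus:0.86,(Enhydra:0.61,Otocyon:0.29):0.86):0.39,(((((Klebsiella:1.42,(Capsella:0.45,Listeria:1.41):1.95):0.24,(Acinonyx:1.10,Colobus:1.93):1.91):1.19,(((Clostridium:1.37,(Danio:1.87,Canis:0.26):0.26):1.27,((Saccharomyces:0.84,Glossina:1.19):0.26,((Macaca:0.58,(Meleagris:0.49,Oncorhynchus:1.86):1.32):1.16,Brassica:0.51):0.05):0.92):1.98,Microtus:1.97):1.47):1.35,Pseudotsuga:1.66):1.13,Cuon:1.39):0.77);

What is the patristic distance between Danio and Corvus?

11.35

The path runs Danio → … → MRCA → … → Corvus; the MRCA is the root of the tree.
Branch lengths along that path: 1.87 + 0.26 + 1.27 + 1.98 + 1.47 + 1.35 + 1.13 + 0.77 + 0.39 + 0.86 = 11.35.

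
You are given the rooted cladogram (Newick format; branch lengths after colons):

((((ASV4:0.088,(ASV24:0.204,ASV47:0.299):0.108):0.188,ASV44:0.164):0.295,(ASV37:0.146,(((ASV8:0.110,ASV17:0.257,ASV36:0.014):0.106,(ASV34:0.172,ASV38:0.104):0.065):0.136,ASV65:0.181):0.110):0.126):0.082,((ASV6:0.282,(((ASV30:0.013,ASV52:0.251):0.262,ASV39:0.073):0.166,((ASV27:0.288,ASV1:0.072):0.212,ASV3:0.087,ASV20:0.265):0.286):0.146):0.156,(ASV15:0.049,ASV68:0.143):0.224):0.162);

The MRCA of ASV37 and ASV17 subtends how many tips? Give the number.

7

The MRCA of ASV37 and ASV17 is the node subtending (ASV37,(((ASV8,ASV17,ASV36),(ASV34,ASV38)),ASV65)).
That clade contains 7 terminal taxa: ASV17, ASV34, ASV36, ASV37, ASV38, ASV65, ASV8.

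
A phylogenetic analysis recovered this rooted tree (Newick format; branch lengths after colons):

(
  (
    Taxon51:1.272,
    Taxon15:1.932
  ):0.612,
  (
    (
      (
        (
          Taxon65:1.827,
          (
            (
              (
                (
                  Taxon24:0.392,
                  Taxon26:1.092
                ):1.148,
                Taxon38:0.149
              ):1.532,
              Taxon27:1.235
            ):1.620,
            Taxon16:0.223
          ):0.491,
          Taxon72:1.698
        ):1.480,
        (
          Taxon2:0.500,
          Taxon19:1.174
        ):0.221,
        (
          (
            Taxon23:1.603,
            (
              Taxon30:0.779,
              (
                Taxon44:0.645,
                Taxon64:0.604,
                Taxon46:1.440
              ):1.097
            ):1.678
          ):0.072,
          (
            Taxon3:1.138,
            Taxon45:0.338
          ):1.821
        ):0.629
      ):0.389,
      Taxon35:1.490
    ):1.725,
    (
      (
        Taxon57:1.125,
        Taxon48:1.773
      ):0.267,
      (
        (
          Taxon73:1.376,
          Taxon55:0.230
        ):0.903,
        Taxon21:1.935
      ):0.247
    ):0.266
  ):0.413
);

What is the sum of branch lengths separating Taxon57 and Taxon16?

The path runs Taxon57 → … → MRCA → … → Taxon16; the MRCA is the node subtending ((((Taxon65,((((Taxon24,Taxon26),Taxon38),Taxon27),Taxon16),Taxon72),(Taxon2,Taxon19),((Taxon23,(Taxon30,(Taxon44,Taxon64,Taxon46))),(Taxon3,Taxon45))),Taxon35),((Taxon57,Taxon48),((Taxon73,Taxon55),Taxon21))).
Branch lengths along that path: 1.125 + 0.267 + 0.266 + 1.725 + 0.389 + 1.480 + 0.491 + 0.223 = 5.966.

5.966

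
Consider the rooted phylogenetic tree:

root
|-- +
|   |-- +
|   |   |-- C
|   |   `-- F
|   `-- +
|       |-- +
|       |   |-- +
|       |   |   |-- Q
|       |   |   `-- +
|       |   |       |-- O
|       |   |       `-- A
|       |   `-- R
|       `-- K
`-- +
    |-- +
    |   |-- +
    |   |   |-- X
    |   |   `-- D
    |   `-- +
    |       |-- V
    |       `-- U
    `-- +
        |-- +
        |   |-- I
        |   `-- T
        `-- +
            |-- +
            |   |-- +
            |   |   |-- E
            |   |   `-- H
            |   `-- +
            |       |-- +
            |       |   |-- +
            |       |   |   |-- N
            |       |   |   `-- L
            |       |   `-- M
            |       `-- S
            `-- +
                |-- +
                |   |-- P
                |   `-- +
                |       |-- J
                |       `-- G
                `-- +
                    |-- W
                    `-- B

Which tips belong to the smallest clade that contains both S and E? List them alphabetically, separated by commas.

Tracing S: it sits inside (((N,L),M),S).
Tracing E: it sits inside (E,H).
The smallest clade enclosing both is ((E,H),(((N,L),M),S)); the answer is its 6 terminal taxa in alphabetical order.

E, H, L, M, N, S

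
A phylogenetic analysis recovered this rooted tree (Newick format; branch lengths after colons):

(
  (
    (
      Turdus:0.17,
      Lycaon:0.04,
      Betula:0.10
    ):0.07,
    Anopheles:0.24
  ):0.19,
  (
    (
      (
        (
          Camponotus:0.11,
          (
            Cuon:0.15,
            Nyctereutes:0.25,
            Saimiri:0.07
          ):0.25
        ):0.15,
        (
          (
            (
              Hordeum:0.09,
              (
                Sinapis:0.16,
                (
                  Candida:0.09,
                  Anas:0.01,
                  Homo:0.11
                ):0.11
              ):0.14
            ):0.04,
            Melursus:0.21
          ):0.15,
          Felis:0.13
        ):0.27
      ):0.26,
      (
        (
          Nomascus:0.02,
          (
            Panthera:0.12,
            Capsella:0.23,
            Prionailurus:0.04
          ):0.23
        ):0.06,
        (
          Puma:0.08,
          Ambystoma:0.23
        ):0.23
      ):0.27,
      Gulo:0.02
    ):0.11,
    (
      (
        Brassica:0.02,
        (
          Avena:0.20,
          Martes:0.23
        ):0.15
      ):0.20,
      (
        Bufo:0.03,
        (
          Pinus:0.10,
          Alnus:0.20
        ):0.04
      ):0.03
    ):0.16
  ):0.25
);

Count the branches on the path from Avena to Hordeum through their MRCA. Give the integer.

10

The MRCA of Avena and Hordeum is the node subtending ((((Camponotus,(Cuon,Nyctereutes,Saimiri)),(((Hordeum,(Sinapis,(Candida,Anas,Homo))),Melursus),Felis)),((Nomascus,(Panthera,Capsella,Prionailurus)),(Puma,Ambystoma)),Gulo),((Brassica,(Avena,Martes)),(Bufo,(Pinus,Alnus)))).
From Avena up to that node: 4 branches. From Hordeum up to the same node: 6 branches. Total: 4 + 6 = 10.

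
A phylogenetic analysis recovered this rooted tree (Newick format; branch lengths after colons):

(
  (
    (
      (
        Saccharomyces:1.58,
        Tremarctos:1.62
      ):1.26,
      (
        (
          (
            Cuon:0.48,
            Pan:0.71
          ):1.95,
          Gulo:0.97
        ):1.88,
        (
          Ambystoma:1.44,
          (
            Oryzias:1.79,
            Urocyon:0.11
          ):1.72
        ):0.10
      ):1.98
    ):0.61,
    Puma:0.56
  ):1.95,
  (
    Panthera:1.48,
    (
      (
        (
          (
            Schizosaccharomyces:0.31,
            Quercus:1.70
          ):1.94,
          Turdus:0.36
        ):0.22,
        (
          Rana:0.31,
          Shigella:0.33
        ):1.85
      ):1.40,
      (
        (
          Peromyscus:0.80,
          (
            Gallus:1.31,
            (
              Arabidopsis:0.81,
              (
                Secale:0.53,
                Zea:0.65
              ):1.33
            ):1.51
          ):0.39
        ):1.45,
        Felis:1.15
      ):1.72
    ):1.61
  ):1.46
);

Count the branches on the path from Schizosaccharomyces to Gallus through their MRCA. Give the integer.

8

The MRCA of Schizosaccharomyces and Gallus is the node subtending ((((Schizosaccharomyces,Quercus),Turdus),(Rana,Shigella)),((Peromyscus,(Gallus,(Arabidopsis,(Secale,Zea)))),Felis)).
From Schizosaccharomyces up to that node: 4 branches. From Gallus up to the same node: 4 branches. Total: 4 + 4 = 8.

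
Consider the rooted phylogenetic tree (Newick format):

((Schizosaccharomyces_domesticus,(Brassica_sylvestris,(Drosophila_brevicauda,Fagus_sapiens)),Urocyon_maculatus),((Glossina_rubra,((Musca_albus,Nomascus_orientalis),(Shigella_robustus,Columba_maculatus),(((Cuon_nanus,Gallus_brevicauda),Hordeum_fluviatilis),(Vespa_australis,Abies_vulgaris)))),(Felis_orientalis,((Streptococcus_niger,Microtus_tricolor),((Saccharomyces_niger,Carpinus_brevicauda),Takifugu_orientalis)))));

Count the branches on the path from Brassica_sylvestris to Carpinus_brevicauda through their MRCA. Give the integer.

9

The MRCA of Brassica_sylvestris and Carpinus_brevicauda is the root of the tree.
From Brassica_sylvestris up to that node: 3 branches. From Carpinus_brevicauda up to the same node: 6 branches. Total: 3 + 6 = 9.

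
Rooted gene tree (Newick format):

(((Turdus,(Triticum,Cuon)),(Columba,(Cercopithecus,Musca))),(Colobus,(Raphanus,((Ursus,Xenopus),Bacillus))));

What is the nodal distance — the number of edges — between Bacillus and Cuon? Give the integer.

8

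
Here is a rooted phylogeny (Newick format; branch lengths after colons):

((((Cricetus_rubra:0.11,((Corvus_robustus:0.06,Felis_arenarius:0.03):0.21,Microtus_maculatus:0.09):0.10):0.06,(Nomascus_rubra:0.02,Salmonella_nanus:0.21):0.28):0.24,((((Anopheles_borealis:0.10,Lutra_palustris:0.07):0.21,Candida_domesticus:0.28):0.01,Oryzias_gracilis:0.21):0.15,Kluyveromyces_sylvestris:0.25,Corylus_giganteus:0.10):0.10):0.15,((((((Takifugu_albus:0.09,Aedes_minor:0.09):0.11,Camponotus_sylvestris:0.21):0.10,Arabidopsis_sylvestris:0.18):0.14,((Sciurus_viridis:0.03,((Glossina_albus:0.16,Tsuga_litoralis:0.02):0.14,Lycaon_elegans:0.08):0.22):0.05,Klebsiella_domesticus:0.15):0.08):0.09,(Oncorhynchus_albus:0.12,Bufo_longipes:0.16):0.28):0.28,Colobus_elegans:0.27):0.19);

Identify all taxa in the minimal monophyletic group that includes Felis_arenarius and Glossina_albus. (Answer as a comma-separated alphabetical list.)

Aedes_minor, Anopheles_borealis, Arabidopsis_sylvestris, Bufo_longipes, Camponotus_sylvestris, Candida_domesticus, Colobus_elegans, Corvus_robustus, Corylus_giganteus, Cricetus_rubra, Felis_arenarius, Glossina_albus, Klebsiella_domesticus, Kluyveromyces_sylvestris, Lutra_palustris, Lycaon_elegans, Microtus_maculatus, Nomascus_rubra, Oncorhynchus_albus, Oryzias_gracilis, Salmonella_nanus, Sciurus_viridis, Takifugu_albus, Tsuga_litoralis

Tracing Felis_arenarius: it sits inside (Corvus_robustus,Felis_arenarius).
Tracing Glossina_albus: it sits inside (Glossina_albus,Tsuga_litoralis).
The smallest clade enclosing both is the whole tree (their MRCA is the root), so the answer is all 24 tips in alphabetical order.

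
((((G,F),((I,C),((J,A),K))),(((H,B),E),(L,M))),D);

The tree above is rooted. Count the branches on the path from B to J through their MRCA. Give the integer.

The MRCA of B and J is the node subtending (((G,F),((I,C),((J,A),K))),(((H,B),E),(L,M))).
From B up to that node: 4 branches. From J up to the same node: 5 branches. Total: 4 + 5 = 9.

9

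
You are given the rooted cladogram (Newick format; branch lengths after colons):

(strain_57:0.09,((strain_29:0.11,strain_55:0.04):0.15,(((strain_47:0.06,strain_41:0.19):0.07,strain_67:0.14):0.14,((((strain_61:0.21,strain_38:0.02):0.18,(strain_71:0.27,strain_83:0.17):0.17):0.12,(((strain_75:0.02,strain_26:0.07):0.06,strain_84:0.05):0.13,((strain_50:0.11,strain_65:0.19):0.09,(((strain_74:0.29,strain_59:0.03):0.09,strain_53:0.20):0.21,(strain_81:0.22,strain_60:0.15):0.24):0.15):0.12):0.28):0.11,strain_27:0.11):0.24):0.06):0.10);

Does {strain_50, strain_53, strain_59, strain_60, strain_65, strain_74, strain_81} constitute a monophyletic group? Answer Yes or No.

The most recent common ancestor of these taxa subtends ((strain_50,strain_65),(((strain_74,strain_59),strain_53),(strain_81,strain_60))).
That clade has exactly 7 tips — every listed taxon and nothing else — so the group is monophyletic.

Yes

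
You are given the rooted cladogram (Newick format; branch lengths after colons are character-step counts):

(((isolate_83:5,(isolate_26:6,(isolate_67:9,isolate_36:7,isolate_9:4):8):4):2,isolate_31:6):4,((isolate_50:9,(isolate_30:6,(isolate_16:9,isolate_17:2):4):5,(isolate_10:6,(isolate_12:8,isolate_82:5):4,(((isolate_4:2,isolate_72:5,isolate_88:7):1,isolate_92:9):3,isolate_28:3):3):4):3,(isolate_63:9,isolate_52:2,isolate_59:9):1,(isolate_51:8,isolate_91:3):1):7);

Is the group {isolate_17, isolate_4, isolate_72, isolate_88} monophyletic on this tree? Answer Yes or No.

No

The MRCA of the listed taxa subtends (isolate_50,(isolate_30,(isolate_16,isolate_17)),(isolate_10,(isolate_12,isolate_82),(((isolate_4,isolate_72,isolate_88),isolate_92),isolate_28))).
That clade also contains isolate_10, isolate_12, isolate_16, isolate_28, isolate_30, isolate_50, isolate_82, isolate_92, which are not in the proposed group, so the group is not monophyletic.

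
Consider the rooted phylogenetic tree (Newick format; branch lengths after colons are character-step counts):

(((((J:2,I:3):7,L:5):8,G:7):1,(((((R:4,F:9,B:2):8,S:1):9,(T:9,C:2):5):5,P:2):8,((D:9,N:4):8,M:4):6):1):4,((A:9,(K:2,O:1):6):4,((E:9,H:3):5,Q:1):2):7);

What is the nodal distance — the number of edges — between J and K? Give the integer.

The MRCA of J and K is the root of the tree.
From J up to that node: 5 branches. From K up to the same node: 4 branches. Total: 5 + 4 = 9.

9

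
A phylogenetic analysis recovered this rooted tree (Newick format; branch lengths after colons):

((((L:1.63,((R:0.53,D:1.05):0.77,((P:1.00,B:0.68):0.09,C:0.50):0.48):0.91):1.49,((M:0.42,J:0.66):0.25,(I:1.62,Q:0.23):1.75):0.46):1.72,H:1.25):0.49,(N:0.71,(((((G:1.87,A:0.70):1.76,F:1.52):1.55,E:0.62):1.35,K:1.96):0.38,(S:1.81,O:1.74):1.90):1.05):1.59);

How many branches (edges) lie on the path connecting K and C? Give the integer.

10

The MRCA of K and C is the root of the tree.
From K up to that node: 4 branches. From C up to the same node: 6 branches. Total: 4 + 6 = 10.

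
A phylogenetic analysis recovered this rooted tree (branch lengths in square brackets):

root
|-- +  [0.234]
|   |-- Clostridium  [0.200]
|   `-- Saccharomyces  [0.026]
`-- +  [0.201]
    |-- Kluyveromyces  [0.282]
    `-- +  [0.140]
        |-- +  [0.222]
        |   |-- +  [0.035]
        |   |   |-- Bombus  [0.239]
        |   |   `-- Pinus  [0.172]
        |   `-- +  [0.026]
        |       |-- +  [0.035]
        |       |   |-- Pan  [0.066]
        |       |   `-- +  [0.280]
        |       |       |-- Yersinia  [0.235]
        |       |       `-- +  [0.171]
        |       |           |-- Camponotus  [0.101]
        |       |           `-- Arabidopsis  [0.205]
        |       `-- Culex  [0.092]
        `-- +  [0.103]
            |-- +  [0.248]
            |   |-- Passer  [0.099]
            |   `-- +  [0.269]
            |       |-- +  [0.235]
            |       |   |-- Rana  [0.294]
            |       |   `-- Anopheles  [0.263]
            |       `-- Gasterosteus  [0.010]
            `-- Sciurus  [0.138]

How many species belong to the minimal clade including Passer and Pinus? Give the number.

The MRCA of Passer and Pinus is the node subtending (((Bombus,Pinus),((Pan,(Yersinia,(Camponotus,Arabidopsis))),Culex)),((Passer,((Rana,Anopheles),Gasterosteus)),Sciurus)).
That clade contains 12 terminal taxa: Anopheles, Arabidopsis, Bombus, Camponotus, Culex, Gasterosteus, Pan, Passer, Pinus, Rana, Sciurus, Yersinia.

12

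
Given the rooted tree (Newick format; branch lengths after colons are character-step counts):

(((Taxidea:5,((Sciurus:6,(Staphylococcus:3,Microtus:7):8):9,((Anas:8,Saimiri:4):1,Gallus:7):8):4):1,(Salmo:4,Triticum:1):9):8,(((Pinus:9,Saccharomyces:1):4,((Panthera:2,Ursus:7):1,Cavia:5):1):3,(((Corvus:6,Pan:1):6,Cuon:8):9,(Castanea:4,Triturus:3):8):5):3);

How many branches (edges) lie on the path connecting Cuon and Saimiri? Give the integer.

The MRCA of Cuon and Saimiri is the root of the tree.
From Cuon up to that node: 4 branches. From Saimiri up to the same node: 6 branches. Total: 4 + 6 = 10.

10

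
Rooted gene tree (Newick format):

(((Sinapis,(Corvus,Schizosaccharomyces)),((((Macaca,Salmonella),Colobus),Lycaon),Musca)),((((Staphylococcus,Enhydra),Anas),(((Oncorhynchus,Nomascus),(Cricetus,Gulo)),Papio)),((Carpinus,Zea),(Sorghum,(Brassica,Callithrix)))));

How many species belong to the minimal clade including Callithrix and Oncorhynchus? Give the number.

13

The MRCA of Callithrix and Oncorhynchus is the node subtending ((((Staphylococcus,Enhydra),Anas),(((Oncorhynchus,Nomascus),(Cricetus,Gulo)),Papio)),((Carpinus,Zea),(Sorghum,(Brassica,Callithrix)))).
That clade contains 13 terminal taxa: Anas, Brassica, Callithrix, Carpinus, Cricetus, Enhydra, Gulo, Nomascus, Oncorhynchus, Papio, Sorghum, Staphylococcus, Zea.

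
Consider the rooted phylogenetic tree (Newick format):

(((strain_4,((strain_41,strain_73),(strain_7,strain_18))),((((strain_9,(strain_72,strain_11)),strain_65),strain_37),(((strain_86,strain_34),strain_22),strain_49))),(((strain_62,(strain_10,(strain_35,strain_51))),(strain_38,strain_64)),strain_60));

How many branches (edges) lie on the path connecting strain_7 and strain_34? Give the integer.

9

The MRCA of strain_7 and strain_34 is the node subtending ((strain_4,((strain_41,strain_73),(strain_7,strain_18))),((((strain_9,(strain_72,strain_11)),strain_65),strain_37),(((strain_86,strain_34),strain_22),strain_49))).
From strain_7 up to that node: 4 branches. From strain_34 up to the same node: 5 branches. Total: 4 + 5 = 9.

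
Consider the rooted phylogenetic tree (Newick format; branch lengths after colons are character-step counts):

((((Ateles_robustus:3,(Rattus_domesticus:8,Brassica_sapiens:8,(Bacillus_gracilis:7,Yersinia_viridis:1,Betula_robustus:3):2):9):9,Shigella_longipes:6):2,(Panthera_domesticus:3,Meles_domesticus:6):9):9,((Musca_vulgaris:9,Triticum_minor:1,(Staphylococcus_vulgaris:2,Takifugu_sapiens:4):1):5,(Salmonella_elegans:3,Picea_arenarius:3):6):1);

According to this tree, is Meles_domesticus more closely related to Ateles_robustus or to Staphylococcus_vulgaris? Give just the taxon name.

The MRCA of Meles_domesticus and Ateles_robustus subtends (((Ateles_robustus,(Rattus_domesticus,Brassica_sapiens,(Bacillus_gracilis,Yersinia_viridis,Betula_robustus))),Shigella_longipes),(Panthera_domesticus,Meles_domesticus)) (9 taxa).
The MRCA of Meles_domesticus and Staphylococcus_vulgaris is the root, subtending the entire tree (15 taxa).
The first is nested inside the second, so Meles_domesticus shares a more recent common ancestor with Ateles_robustus.

Ateles_robustus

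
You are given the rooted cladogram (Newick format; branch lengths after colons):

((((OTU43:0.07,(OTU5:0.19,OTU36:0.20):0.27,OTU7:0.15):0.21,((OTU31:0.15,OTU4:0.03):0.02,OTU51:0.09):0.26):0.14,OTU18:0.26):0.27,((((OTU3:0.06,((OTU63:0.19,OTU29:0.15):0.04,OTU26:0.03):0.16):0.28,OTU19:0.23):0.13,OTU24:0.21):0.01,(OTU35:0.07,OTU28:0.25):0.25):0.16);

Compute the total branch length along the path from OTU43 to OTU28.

1.35

The path runs OTU43 → … → MRCA → … → OTU28; the MRCA is the root of the tree.
Branch lengths along that path: 0.07 + 0.21 + 0.14 + 0.27 + 0.16 + 0.25 + 0.25 = 1.35.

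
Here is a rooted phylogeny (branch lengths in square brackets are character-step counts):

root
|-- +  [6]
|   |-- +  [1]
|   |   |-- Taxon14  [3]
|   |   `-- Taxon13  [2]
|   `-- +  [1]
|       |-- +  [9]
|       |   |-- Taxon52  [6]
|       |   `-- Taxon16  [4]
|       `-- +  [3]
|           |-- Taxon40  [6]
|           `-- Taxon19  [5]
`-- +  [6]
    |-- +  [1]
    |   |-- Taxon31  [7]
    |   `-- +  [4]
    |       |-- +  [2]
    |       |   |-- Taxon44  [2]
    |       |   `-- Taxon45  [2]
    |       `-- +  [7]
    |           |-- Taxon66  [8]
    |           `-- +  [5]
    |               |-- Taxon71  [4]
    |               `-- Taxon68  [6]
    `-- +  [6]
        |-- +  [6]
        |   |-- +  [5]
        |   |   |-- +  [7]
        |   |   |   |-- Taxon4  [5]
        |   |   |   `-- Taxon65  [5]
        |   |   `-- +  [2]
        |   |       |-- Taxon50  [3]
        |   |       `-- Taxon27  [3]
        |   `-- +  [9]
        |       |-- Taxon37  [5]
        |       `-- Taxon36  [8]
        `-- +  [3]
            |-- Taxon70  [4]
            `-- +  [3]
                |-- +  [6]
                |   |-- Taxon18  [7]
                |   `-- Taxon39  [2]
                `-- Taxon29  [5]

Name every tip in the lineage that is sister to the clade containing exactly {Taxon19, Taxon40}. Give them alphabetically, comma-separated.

The clade containing exactly {Taxon19, Taxon40} attaches to the tree at the node subtending ((Taxon52,Taxon16),(Taxon40,Taxon19)).
The other lineage descending from that same node — the sister group — is (Taxon52,Taxon16); its 2 tips in alphabetical order are the answer.

Taxon16, Taxon52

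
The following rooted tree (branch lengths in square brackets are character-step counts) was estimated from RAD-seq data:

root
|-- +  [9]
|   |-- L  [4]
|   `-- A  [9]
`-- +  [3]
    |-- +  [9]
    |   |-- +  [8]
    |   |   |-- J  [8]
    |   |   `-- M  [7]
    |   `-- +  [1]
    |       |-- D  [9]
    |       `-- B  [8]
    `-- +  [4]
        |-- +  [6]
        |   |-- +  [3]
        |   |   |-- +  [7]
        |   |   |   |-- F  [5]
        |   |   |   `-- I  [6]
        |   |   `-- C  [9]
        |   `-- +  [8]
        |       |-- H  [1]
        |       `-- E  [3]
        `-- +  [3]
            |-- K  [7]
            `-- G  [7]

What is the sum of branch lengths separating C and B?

The path runs C → … → MRCA → … → B; the MRCA is the node subtending (((J,M),(D,B)),((((F,I),C),(H,E)),(K,G))).
Branch lengths along that path: 9 + 3 + 6 + 4 + 9 + 1 + 8 = 40.

40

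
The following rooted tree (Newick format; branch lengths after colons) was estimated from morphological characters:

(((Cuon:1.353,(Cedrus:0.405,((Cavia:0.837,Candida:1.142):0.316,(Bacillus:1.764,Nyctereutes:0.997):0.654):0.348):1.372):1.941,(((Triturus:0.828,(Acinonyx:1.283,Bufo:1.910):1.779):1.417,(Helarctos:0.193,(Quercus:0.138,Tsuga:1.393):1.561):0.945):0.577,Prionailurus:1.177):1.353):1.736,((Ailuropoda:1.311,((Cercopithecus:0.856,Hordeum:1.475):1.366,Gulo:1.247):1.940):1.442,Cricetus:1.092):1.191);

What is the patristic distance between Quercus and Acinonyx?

The path runs Quercus → … → MRCA → … → Acinonyx; the MRCA is the node subtending ((Triturus,(Acinonyx,Bufo)),(Helarctos,(Quercus,Tsuga))).
Branch lengths along that path: 0.138 + 1.561 + 0.945 + 1.417 + 1.779 + 1.283 = 7.123.

7.123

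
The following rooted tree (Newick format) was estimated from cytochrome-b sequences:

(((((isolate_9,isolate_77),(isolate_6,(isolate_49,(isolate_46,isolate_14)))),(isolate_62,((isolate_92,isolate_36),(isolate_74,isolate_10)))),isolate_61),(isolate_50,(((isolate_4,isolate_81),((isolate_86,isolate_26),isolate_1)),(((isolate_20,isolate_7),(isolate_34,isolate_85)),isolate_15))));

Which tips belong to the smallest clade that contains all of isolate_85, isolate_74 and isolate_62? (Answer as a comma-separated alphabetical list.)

isolate_1, isolate_10, isolate_14, isolate_15, isolate_20, isolate_26, isolate_34, isolate_36, isolate_4, isolate_46, isolate_49, isolate_50, isolate_6, isolate_61, isolate_62, isolate_7, isolate_74, isolate_77, isolate_81, isolate_85, isolate_86, isolate_9, isolate_92

Tracing isolate_85: it sits inside (isolate_34,isolate_85).
Tracing isolate_74: it sits inside (isolate_74,isolate_10).
Tracing isolate_62: it sits inside (isolate_62,((isolate_92,isolate_36),(isolate_74,isolate_10))).
The smallest clade enclosing all 3 is the whole tree (their MRCA is the root), so the answer is all 23 tips in alphabetical order.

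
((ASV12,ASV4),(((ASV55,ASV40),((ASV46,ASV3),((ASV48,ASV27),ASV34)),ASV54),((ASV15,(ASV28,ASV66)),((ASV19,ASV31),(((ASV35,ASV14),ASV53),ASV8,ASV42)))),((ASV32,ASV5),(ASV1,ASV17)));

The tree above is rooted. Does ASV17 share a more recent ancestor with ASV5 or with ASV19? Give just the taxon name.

ASV5

The MRCA of ASV17 and ASV5 subtends ((ASV32,ASV5),(ASV1,ASV17)) (4 taxa).
The MRCA of ASV17 and ASV19 is the root, subtending the entire tree (24 taxa).
The first is nested inside the second, so ASV17 shares a more recent common ancestor with ASV5.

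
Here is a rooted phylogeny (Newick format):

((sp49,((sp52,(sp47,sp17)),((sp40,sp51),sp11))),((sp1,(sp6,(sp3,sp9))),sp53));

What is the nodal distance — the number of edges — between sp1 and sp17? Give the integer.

8

The MRCA of sp1 and sp17 is the root of the tree.
From sp1 up to that node: 3 branches. From sp17 up to the same node: 5 branches. Total: 3 + 5 = 8.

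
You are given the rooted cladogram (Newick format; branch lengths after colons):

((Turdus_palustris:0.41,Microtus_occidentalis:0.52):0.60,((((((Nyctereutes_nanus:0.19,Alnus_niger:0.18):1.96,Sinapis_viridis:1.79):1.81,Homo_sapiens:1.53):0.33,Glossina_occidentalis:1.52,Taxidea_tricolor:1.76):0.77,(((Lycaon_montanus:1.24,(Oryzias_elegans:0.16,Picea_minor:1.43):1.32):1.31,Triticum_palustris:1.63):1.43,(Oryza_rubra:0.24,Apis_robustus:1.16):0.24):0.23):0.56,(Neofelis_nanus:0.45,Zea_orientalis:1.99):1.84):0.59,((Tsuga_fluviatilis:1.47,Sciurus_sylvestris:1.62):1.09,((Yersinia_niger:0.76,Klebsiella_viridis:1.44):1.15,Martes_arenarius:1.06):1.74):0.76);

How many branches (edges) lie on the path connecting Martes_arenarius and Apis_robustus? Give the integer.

8

The MRCA of Martes_arenarius and Apis_robustus is the root of the tree.
From Martes_arenarius up to that node: 3 branches. From Apis_robustus up to the same node: 5 branches. Total: 3 + 5 = 8.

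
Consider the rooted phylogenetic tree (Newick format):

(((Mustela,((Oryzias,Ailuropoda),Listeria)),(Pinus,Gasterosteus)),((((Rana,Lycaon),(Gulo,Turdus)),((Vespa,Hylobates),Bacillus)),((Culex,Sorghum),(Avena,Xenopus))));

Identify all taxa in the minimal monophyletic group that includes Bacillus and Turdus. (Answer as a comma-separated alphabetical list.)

Bacillus, Gulo, Hylobates, Lycaon, Rana, Turdus, Vespa

Tracing Bacillus: it sits inside ((Vespa,Hylobates),Bacillus).
Tracing Turdus: it sits inside (Gulo,Turdus).
The smallest clade enclosing both is (((Rana,Lycaon),(Gulo,Turdus)),((Vespa,Hylobates),Bacillus)); the answer is its 7 terminal taxa in alphabetical order.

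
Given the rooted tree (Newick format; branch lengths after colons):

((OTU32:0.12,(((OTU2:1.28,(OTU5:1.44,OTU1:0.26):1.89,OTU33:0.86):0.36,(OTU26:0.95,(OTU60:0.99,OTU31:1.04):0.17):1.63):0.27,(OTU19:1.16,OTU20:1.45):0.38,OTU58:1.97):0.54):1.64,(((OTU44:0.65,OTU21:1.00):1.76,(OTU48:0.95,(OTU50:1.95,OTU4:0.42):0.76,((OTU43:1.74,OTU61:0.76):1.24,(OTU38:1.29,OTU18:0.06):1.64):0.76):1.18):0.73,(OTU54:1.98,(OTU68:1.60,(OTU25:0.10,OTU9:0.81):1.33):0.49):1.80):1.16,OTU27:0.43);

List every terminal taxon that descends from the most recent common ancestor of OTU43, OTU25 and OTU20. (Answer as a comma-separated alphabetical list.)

Tracing OTU43: it sits inside (OTU43,OTU61).
Tracing OTU25: it sits inside (OTU25,OTU9).
Tracing OTU20: it sits inside (OTU19,OTU20).
The smallest clade enclosing all 3 is the whole tree (their MRCA is the root), so the answer is all 25 tips in alphabetical order.

OTU1, OTU18, OTU19, OTU2, OTU20, OTU21, OTU25, OTU26, OTU27, OTU31, OTU32, OTU33, OTU38, OTU4, OTU43, OTU44, OTU48, OTU5, OTU50, OTU54, OTU58, OTU60, OTU61, OTU68, OTU9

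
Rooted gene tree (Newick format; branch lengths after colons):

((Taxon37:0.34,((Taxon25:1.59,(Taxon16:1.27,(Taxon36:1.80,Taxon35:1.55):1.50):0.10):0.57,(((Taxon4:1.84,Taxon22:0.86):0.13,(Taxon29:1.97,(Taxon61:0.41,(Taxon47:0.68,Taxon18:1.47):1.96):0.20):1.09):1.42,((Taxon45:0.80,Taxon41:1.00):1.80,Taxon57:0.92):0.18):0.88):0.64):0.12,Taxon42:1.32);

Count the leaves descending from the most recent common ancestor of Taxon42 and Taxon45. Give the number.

The MRCA of Taxon42 and Taxon45 is the root, so the clade is the entire tree.
That clade contains 15 terminal taxa: Taxon16, Taxon18, Taxon22, Taxon25, Taxon29, Taxon35, Taxon36, Taxon37, Taxon4, Taxon41, Taxon42, Taxon45, Taxon47, Taxon57, Taxon61.

15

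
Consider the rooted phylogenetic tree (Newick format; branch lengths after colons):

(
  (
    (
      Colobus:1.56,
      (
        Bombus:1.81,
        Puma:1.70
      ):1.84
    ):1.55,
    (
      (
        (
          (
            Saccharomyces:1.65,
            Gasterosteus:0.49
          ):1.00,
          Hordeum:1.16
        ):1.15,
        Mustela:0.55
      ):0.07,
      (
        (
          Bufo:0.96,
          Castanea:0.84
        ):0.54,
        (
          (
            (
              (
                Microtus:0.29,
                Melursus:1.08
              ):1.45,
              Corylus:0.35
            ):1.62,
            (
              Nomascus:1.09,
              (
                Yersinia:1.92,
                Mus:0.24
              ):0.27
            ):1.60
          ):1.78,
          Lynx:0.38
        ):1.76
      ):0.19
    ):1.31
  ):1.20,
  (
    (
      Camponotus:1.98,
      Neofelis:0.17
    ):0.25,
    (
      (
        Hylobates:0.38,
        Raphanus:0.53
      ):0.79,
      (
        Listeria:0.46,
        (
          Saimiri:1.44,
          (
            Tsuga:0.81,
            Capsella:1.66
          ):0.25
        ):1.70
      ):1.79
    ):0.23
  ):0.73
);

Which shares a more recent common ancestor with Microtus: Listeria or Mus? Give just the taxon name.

The MRCA of Microtus and Mus subtends (((Microtus,Melursus),Corylus),(Nomascus,(Yersinia,Mus))) (6 taxa).
The MRCA of Microtus and Listeria is the root, subtending the entire tree (24 taxa).
The first is nested inside the second, so Microtus shares a more recent common ancestor with Mus.

Mus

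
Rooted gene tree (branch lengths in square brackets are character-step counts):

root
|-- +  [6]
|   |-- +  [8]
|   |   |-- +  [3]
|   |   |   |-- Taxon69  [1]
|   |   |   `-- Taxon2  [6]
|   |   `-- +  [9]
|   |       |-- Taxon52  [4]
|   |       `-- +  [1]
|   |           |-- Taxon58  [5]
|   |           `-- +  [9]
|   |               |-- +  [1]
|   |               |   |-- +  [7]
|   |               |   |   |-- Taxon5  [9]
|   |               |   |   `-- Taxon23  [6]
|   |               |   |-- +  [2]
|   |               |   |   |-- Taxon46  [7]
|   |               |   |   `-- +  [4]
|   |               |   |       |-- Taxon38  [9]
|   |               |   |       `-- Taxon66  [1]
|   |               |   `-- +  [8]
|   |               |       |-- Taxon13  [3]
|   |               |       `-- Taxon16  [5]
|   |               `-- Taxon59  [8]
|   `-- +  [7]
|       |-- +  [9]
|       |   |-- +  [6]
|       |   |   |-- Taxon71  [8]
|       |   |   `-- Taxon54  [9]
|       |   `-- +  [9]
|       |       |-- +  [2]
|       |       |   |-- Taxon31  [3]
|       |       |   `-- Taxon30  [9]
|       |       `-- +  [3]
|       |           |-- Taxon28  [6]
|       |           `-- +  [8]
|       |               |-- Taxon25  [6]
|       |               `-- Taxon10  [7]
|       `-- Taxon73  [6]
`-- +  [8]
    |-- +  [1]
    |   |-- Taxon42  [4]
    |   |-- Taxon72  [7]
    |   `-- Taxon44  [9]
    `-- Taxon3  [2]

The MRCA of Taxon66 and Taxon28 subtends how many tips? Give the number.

The MRCA of Taxon66 and Taxon28 is the node subtending (((Taxon69,Taxon2),(Taxon52,(Taxon58,(((Taxon5,Taxon23),(Taxon46,(Taxon38,Taxon66)),(Taxon13,Taxon16)),Taxon59)))),(((Taxon71,Taxon54),((Taxon31,Taxon30),(Taxon28,(Taxon25,Taxon10)))),Taxon73)).
That clade contains 20 terminal taxa: Taxon10, Taxon13, Taxon16, Taxon2, Taxon23, Taxon25, Taxon28, Taxon30, Taxon31, Taxon38, Taxon46, Taxon5, Taxon52, Taxon54, Taxon58, Taxon59, Taxon66, Taxon69, Taxon71, Taxon73.

20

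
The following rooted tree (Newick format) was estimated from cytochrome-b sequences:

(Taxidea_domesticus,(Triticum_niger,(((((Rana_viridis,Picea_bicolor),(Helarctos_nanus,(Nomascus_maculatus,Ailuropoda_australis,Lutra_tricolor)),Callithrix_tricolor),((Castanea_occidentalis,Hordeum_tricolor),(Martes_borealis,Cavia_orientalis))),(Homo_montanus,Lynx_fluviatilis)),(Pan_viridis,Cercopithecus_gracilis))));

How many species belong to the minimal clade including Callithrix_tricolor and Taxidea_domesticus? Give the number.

17

The MRCA of Callithrix_tricolor and Taxidea_domesticus is the root, so the clade is the entire tree.
That clade contains 17 terminal taxa: Ailuropoda_australis, Callithrix_tricolor, Castanea_occidentalis, Cavia_orientalis, Cercopithecus_gracilis, Helarctos_nanus, Homo_montanus, Hordeum_tricolor, Lutra_tricolor, Lynx_fluviatilis, Martes_borealis, Nomascus_maculatus, Pan_viridis, Picea_bicolor, Rana_viridis, Taxidea_domesticus, Triticum_niger.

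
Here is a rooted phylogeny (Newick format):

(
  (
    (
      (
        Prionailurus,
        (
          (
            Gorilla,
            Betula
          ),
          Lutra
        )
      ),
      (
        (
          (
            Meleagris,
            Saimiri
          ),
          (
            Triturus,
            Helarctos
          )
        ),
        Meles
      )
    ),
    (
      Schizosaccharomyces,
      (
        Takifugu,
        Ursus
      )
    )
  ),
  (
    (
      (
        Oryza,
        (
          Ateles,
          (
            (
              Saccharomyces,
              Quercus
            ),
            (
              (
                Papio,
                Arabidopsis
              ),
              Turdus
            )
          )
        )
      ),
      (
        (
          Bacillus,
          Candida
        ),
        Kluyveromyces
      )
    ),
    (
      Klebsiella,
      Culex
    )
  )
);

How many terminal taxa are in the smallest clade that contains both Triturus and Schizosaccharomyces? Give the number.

12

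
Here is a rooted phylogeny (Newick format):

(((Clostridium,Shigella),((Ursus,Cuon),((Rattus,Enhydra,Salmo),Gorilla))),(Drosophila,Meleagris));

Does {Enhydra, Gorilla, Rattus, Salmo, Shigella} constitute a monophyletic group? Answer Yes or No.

The MRCA of the listed taxa subtends ((Clostridium,Shigella),((Ursus,Cuon),((Rattus,Enhydra,Salmo),Gorilla))).
That clade also contains Clostridium, Cuon, Ursus, which are not in the proposed group, so the group is not monophyletic.

No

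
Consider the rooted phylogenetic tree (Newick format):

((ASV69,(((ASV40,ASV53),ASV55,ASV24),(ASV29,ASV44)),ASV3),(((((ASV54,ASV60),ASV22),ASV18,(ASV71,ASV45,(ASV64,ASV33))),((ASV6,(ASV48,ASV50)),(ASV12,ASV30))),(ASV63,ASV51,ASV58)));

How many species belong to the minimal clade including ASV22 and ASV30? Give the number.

13

The MRCA of ASV22 and ASV30 is the node subtending ((((ASV54,ASV60),ASV22),ASV18,(ASV71,ASV45,(ASV64,ASV33))),((ASV6,(ASV48,ASV50)),(ASV12,ASV30))).
That clade contains 13 terminal taxa: ASV12, ASV18, ASV22, ASV30, ASV33, ASV45, ASV48, ASV50, ASV54, ASV6, ASV60, ASV64, ASV71.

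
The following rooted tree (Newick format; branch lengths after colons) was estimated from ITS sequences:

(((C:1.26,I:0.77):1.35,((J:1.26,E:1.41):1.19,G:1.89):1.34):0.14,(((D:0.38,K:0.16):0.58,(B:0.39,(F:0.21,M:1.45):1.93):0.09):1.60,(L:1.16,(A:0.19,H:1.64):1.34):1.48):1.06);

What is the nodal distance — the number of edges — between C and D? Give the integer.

7

The MRCA of C and D is the root of the tree.
From C up to that node: 3 branches. From D up to the same node: 4 branches. Total: 3 + 4 = 7.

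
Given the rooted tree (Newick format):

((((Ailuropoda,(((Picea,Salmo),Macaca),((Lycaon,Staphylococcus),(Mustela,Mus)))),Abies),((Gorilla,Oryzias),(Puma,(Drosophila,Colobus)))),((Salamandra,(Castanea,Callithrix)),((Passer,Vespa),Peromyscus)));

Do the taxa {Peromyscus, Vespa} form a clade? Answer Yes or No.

The MRCA of the listed taxa subtends ((Passer,Vespa),Peromyscus).
That clade also contains Passer, which is not in the proposed group, so the group is not monophyletic.

No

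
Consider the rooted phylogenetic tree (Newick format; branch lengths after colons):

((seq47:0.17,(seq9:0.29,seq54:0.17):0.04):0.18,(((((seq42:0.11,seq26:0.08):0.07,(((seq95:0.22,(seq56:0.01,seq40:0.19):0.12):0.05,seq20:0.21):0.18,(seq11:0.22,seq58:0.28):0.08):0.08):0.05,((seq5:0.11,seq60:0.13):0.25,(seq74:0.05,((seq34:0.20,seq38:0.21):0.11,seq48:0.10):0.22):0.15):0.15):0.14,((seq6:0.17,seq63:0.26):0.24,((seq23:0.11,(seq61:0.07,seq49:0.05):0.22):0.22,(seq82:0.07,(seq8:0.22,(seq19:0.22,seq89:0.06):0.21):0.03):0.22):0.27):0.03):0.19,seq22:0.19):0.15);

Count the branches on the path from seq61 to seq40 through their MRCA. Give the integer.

The MRCA of seq61 and seq40 is the node subtending ((((seq42,seq26),(((seq95,(seq56,seq40)),seq20),(seq11,seq58))),((seq5,seq60),(seq74,((seq34,seq38),seq48)))),((seq6,seq63),((seq23,(seq61,seq49)),(seq82,(seq8,(seq19,seq89)))))).
From seq61 up to that node: 5 branches. From seq40 up to the same node: 7 branches. Total: 5 + 7 = 12.

12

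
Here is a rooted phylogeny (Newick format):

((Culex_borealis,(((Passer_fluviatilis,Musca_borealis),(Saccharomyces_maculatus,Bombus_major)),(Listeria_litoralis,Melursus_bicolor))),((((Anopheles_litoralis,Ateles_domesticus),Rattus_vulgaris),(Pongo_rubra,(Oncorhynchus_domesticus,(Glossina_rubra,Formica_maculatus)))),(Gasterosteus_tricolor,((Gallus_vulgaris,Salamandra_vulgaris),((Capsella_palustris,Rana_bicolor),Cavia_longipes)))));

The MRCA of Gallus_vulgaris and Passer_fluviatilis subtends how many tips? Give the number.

20

The MRCA of Gallus_vulgaris and Passer_fluviatilis is the root, so the clade is the entire tree.
That clade contains 20 terminal taxa: Anopheles_litoralis, Ateles_domesticus, Bombus_major, Capsella_palustris, Cavia_longipes, Culex_borealis, Formica_maculatus, Gallus_vulgaris, Gasterosteus_tricolor, Glossina_rubra, Listeria_litoralis, Melursus_bicolor, Musca_borealis, Oncorhynchus_domesticus, Passer_fluviatilis, Pongo_rubra, Rana_bicolor, Rattus_vulgaris, Saccharomyces_maculatus, Salamandra_vulgaris.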